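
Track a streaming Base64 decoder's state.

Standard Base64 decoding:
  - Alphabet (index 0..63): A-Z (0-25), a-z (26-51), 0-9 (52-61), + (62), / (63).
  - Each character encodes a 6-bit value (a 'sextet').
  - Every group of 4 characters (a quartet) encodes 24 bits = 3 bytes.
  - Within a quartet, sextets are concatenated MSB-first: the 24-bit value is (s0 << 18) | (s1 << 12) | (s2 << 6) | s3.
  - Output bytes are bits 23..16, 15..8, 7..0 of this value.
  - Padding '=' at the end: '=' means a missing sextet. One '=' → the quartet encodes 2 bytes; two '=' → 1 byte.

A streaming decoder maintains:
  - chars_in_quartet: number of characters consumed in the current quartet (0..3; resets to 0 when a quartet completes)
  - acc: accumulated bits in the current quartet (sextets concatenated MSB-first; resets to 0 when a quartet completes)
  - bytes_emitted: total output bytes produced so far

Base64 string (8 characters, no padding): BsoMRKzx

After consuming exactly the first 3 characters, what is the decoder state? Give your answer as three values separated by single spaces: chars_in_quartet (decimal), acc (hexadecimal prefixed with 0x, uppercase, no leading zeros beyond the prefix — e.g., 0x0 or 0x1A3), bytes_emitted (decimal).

Answer: 3 0x1B28 0

Derivation:
After char 0 ('B'=1): chars_in_quartet=1 acc=0x1 bytes_emitted=0
After char 1 ('s'=44): chars_in_quartet=2 acc=0x6C bytes_emitted=0
After char 2 ('o'=40): chars_in_quartet=3 acc=0x1B28 bytes_emitted=0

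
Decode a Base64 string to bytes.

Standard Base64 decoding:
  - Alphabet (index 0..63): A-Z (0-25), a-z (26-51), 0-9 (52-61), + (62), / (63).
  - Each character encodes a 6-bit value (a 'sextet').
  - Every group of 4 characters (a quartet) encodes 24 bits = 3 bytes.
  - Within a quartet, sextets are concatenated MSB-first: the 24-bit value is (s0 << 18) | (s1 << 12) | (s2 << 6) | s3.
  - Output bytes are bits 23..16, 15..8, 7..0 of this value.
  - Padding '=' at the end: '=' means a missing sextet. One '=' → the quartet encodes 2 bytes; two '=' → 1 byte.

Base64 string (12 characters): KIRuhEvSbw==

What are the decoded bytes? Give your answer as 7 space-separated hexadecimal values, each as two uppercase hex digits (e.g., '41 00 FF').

After char 0 ('K'=10): chars_in_quartet=1 acc=0xA bytes_emitted=0
After char 1 ('I'=8): chars_in_quartet=2 acc=0x288 bytes_emitted=0
After char 2 ('R'=17): chars_in_quartet=3 acc=0xA211 bytes_emitted=0
After char 3 ('u'=46): chars_in_quartet=4 acc=0x28846E -> emit 28 84 6E, reset; bytes_emitted=3
After char 4 ('h'=33): chars_in_quartet=1 acc=0x21 bytes_emitted=3
After char 5 ('E'=4): chars_in_quartet=2 acc=0x844 bytes_emitted=3
After char 6 ('v'=47): chars_in_quartet=3 acc=0x2112F bytes_emitted=3
After char 7 ('S'=18): chars_in_quartet=4 acc=0x844BD2 -> emit 84 4B D2, reset; bytes_emitted=6
After char 8 ('b'=27): chars_in_quartet=1 acc=0x1B bytes_emitted=6
After char 9 ('w'=48): chars_in_quartet=2 acc=0x6F0 bytes_emitted=6
Padding '==': partial quartet acc=0x6F0 -> emit 6F; bytes_emitted=7

Answer: 28 84 6E 84 4B D2 6F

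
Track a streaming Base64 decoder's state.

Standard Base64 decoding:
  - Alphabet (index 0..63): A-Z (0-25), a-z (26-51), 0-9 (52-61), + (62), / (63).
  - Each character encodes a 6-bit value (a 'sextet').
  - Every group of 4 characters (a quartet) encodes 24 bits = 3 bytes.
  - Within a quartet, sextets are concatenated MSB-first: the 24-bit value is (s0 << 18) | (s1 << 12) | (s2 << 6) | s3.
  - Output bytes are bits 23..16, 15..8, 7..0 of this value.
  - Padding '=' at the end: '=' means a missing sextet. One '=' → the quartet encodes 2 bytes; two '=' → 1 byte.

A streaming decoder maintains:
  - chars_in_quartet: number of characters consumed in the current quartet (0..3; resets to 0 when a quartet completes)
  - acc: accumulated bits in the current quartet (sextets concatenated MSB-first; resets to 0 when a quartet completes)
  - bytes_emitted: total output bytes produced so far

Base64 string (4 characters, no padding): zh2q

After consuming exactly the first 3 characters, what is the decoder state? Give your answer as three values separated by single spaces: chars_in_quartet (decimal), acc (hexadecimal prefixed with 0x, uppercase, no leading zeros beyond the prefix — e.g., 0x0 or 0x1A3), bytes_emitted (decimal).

Answer: 3 0x33876 0

Derivation:
After char 0 ('z'=51): chars_in_quartet=1 acc=0x33 bytes_emitted=0
After char 1 ('h'=33): chars_in_quartet=2 acc=0xCE1 bytes_emitted=0
After char 2 ('2'=54): chars_in_quartet=3 acc=0x33876 bytes_emitted=0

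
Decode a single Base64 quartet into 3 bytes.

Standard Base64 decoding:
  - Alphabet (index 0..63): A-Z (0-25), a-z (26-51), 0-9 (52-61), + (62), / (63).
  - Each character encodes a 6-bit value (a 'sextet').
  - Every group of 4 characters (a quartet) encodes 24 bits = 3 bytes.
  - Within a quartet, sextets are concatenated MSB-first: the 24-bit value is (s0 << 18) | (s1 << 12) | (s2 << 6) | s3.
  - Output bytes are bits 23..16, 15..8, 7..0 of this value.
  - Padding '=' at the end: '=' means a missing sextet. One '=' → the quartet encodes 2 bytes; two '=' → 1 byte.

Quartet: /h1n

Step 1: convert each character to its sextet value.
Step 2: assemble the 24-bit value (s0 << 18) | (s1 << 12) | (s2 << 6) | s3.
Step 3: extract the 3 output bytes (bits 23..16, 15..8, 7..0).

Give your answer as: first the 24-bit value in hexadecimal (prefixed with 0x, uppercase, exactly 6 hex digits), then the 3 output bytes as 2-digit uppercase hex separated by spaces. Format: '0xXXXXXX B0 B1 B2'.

Answer: 0xFE1D67 FE 1D 67

Derivation:
Sextets: /=63, h=33, 1=53, n=39
24-bit: (63<<18) | (33<<12) | (53<<6) | 39
      = 0xFC0000 | 0x021000 | 0x000D40 | 0x000027
      = 0xFE1D67
Bytes: (v>>16)&0xFF=FE, (v>>8)&0xFF=1D, v&0xFF=67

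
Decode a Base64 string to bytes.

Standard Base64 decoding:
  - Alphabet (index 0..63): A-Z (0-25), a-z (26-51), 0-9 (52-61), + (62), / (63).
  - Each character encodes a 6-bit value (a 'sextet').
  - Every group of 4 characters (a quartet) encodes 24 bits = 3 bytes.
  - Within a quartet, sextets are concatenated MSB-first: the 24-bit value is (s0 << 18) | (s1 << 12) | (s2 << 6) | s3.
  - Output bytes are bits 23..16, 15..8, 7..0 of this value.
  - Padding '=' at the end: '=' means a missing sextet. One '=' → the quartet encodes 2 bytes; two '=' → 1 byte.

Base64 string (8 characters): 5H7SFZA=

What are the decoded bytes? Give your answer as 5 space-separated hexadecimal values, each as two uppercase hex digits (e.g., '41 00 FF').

Answer: E4 7E D2 15 90

Derivation:
After char 0 ('5'=57): chars_in_quartet=1 acc=0x39 bytes_emitted=0
After char 1 ('H'=7): chars_in_quartet=2 acc=0xE47 bytes_emitted=0
After char 2 ('7'=59): chars_in_quartet=3 acc=0x391FB bytes_emitted=0
After char 3 ('S'=18): chars_in_quartet=4 acc=0xE47ED2 -> emit E4 7E D2, reset; bytes_emitted=3
After char 4 ('F'=5): chars_in_quartet=1 acc=0x5 bytes_emitted=3
After char 5 ('Z'=25): chars_in_quartet=2 acc=0x159 bytes_emitted=3
After char 6 ('A'=0): chars_in_quartet=3 acc=0x5640 bytes_emitted=3
Padding '=': partial quartet acc=0x5640 -> emit 15 90; bytes_emitted=5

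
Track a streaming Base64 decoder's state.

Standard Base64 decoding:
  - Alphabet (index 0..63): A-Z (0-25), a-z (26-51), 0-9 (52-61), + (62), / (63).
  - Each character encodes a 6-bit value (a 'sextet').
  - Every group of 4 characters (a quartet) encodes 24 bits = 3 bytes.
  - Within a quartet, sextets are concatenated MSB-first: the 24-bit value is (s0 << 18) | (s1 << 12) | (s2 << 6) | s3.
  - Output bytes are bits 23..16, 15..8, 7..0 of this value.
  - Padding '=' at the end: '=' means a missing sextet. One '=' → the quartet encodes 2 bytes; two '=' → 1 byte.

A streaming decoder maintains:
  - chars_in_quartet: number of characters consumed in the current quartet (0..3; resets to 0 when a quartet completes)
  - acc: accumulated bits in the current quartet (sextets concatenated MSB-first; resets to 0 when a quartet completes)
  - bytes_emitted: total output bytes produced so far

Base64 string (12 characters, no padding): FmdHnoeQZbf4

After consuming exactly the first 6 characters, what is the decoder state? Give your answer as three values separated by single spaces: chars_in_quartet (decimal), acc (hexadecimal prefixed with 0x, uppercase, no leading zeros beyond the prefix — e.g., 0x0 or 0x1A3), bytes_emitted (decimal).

Answer: 2 0x9E8 3

Derivation:
After char 0 ('F'=5): chars_in_quartet=1 acc=0x5 bytes_emitted=0
After char 1 ('m'=38): chars_in_quartet=2 acc=0x166 bytes_emitted=0
After char 2 ('d'=29): chars_in_quartet=3 acc=0x599D bytes_emitted=0
After char 3 ('H'=7): chars_in_quartet=4 acc=0x166747 -> emit 16 67 47, reset; bytes_emitted=3
After char 4 ('n'=39): chars_in_quartet=1 acc=0x27 bytes_emitted=3
After char 5 ('o'=40): chars_in_quartet=2 acc=0x9E8 bytes_emitted=3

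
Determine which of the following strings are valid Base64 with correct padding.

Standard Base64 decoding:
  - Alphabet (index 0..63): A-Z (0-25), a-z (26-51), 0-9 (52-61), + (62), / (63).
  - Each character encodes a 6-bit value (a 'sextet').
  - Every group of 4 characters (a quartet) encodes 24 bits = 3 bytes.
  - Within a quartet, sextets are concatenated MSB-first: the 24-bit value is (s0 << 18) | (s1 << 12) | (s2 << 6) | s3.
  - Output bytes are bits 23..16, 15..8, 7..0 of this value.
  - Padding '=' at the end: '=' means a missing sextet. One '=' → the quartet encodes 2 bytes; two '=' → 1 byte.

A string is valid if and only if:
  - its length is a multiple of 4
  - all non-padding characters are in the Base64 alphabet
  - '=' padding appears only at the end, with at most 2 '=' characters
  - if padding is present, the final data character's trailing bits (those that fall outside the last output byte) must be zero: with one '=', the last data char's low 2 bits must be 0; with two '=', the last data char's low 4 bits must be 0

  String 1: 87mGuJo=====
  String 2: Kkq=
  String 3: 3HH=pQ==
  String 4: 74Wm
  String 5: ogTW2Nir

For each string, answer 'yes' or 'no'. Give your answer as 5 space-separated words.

Answer: no no no yes yes

Derivation:
String 1: '87mGuJo=====' → invalid (5 pad chars (max 2))
String 2: 'Kkq=' → invalid (bad trailing bits)
String 3: '3HH=pQ==' → invalid (bad char(s): ['=']; '=' in middle)
String 4: '74Wm' → valid
String 5: 'ogTW2Nir' → valid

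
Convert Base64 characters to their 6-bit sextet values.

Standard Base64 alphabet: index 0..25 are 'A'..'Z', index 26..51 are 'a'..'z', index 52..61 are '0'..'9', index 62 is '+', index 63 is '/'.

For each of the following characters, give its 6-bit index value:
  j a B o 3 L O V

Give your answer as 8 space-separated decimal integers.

'j': a..z range, 26 + ord('j') − ord('a') = 35
'a': a..z range, 26 + ord('a') − ord('a') = 26
'B': A..Z range, ord('B') − ord('A') = 1
'o': a..z range, 26 + ord('o') − ord('a') = 40
'3': 0..9 range, 52 + ord('3') − ord('0') = 55
'L': A..Z range, ord('L') − ord('A') = 11
'O': A..Z range, ord('O') − ord('A') = 14
'V': A..Z range, ord('V') − ord('A') = 21

Answer: 35 26 1 40 55 11 14 21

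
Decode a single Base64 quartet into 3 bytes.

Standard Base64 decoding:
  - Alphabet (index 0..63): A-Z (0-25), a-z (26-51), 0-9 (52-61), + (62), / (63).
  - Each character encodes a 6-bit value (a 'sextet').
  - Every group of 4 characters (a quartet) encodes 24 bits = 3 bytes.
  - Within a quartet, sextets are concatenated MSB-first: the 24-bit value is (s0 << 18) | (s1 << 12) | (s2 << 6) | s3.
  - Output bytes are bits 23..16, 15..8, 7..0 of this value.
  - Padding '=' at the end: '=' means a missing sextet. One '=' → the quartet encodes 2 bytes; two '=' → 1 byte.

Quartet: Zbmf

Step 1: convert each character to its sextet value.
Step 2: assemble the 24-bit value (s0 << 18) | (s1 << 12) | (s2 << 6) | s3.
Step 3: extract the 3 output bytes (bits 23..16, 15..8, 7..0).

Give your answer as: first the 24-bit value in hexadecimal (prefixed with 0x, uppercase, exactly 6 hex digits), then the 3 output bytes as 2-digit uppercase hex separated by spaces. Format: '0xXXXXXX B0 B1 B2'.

Answer: 0x65B99F 65 B9 9F

Derivation:
Sextets: Z=25, b=27, m=38, f=31
24-bit: (25<<18) | (27<<12) | (38<<6) | 31
      = 0x640000 | 0x01B000 | 0x000980 | 0x00001F
      = 0x65B99F
Bytes: (v>>16)&0xFF=65, (v>>8)&0xFF=B9, v&0xFF=9F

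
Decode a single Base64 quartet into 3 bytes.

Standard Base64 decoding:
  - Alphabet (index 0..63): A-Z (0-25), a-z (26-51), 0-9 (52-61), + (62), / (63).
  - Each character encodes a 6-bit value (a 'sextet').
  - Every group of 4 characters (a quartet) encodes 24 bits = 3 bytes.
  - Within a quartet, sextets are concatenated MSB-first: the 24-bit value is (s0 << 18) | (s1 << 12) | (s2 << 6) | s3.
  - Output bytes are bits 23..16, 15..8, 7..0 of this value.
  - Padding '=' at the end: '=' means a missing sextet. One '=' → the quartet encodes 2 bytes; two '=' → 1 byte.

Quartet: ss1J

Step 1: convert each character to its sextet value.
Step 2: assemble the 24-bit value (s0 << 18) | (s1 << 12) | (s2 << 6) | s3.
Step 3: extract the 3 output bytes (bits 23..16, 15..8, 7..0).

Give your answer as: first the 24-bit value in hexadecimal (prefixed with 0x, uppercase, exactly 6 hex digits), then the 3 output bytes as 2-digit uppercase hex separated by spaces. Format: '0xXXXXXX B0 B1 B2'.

Sextets: s=44, s=44, 1=53, J=9
24-bit: (44<<18) | (44<<12) | (53<<6) | 9
      = 0xB00000 | 0x02C000 | 0x000D40 | 0x000009
      = 0xB2CD49
Bytes: (v>>16)&0xFF=B2, (v>>8)&0xFF=CD, v&0xFF=49

Answer: 0xB2CD49 B2 CD 49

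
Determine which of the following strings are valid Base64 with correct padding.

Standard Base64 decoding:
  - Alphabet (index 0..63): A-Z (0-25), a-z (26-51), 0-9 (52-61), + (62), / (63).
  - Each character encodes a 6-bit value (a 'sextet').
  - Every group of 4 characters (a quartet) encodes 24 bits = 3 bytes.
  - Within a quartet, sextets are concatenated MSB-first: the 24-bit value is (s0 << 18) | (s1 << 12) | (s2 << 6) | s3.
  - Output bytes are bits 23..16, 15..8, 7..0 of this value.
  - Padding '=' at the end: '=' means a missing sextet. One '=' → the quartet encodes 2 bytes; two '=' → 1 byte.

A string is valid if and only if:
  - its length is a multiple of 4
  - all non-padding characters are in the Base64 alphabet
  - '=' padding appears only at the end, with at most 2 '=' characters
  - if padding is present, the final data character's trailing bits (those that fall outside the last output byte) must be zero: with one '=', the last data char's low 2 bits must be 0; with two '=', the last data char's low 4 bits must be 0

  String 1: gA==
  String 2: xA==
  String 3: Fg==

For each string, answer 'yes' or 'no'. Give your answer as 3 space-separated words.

String 1: 'gA==' → valid
String 2: 'xA==' → valid
String 3: 'Fg==' → valid

Answer: yes yes yes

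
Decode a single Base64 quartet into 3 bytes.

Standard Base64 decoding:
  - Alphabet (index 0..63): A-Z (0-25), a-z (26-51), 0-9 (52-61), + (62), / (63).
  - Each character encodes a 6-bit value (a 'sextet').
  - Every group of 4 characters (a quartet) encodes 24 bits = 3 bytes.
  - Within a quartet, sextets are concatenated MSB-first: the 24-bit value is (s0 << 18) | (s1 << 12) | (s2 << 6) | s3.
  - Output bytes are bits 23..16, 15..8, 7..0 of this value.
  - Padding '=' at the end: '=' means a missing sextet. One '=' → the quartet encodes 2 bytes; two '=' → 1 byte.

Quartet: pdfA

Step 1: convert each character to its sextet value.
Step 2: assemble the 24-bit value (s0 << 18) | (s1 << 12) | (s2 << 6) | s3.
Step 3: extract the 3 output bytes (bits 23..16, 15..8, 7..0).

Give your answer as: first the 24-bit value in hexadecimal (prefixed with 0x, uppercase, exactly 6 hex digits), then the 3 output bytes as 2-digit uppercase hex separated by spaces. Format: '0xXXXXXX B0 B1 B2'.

Answer: 0xA5D7C0 A5 D7 C0

Derivation:
Sextets: p=41, d=29, f=31, A=0
24-bit: (41<<18) | (29<<12) | (31<<6) | 0
      = 0xA40000 | 0x01D000 | 0x0007C0 | 0x000000
      = 0xA5D7C0
Bytes: (v>>16)&0xFF=A5, (v>>8)&0xFF=D7, v&0xFF=C0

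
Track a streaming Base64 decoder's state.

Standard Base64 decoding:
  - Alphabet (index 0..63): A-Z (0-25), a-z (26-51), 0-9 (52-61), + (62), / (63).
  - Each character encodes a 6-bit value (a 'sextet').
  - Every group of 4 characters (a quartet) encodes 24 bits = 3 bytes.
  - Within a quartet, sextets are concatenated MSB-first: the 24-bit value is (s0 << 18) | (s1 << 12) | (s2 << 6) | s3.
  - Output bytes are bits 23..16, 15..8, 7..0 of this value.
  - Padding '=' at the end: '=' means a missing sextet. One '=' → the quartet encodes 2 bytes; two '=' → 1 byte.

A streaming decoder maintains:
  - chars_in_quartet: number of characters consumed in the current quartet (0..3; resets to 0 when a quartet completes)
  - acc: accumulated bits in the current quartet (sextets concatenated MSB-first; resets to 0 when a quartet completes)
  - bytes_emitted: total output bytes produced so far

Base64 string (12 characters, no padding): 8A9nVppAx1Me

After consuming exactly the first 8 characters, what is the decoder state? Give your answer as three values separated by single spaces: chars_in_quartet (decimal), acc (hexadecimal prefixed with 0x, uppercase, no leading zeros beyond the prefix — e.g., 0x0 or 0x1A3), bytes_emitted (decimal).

Answer: 0 0x0 6

Derivation:
After char 0 ('8'=60): chars_in_quartet=1 acc=0x3C bytes_emitted=0
After char 1 ('A'=0): chars_in_quartet=2 acc=0xF00 bytes_emitted=0
After char 2 ('9'=61): chars_in_quartet=3 acc=0x3C03D bytes_emitted=0
After char 3 ('n'=39): chars_in_quartet=4 acc=0xF00F67 -> emit F0 0F 67, reset; bytes_emitted=3
After char 4 ('V'=21): chars_in_quartet=1 acc=0x15 bytes_emitted=3
After char 5 ('p'=41): chars_in_quartet=2 acc=0x569 bytes_emitted=3
After char 6 ('p'=41): chars_in_quartet=3 acc=0x15A69 bytes_emitted=3
After char 7 ('A'=0): chars_in_quartet=4 acc=0x569A40 -> emit 56 9A 40, reset; bytes_emitted=6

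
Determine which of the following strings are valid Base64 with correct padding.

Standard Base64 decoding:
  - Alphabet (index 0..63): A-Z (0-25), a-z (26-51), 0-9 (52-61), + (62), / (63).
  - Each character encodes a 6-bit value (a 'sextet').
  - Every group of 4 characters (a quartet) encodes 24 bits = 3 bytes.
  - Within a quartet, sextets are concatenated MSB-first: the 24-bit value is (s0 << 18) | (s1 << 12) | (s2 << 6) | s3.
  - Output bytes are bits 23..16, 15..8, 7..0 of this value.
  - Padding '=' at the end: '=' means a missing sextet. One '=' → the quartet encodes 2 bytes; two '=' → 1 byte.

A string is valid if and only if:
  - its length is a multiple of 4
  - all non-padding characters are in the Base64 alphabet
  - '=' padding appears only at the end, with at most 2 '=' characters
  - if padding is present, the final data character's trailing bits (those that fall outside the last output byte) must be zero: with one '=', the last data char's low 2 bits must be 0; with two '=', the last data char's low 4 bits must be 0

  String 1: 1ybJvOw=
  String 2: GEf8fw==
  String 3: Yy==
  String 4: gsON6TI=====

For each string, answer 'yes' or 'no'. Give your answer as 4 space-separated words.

String 1: '1ybJvOw=' → valid
String 2: 'GEf8fw==' → valid
String 3: 'Yy==' → invalid (bad trailing bits)
String 4: 'gsON6TI=====' → invalid (5 pad chars (max 2))

Answer: yes yes no no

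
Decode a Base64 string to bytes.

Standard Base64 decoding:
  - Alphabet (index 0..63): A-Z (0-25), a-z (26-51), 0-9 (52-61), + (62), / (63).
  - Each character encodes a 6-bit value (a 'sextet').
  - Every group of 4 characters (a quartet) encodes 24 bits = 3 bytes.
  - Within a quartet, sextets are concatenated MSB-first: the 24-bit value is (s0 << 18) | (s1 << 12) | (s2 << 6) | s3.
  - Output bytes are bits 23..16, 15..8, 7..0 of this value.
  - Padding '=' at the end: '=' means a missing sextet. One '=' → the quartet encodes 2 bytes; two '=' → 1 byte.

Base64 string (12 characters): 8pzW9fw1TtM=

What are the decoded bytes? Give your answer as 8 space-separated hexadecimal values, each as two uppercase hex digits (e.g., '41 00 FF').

After char 0 ('8'=60): chars_in_quartet=1 acc=0x3C bytes_emitted=0
After char 1 ('p'=41): chars_in_quartet=2 acc=0xF29 bytes_emitted=0
After char 2 ('z'=51): chars_in_quartet=3 acc=0x3CA73 bytes_emitted=0
After char 3 ('W'=22): chars_in_quartet=4 acc=0xF29CD6 -> emit F2 9C D6, reset; bytes_emitted=3
After char 4 ('9'=61): chars_in_quartet=1 acc=0x3D bytes_emitted=3
After char 5 ('f'=31): chars_in_quartet=2 acc=0xF5F bytes_emitted=3
After char 6 ('w'=48): chars_in_quartet=3 acc=0x3D7F0 bytes_emitted=3
After char 7 ('1'=53): chars_in_quartet=4 acc=0xF5FC35 -> emit F5 FC 35, reset; bytes_emitted=6
After char 8 ('T'=19): chars_in_quartet=1 acc=0x13 bytes_emitted=6
After char 9 ('t'=45): chars_in_quartet=2 acc=0x4ED bytes_emitted=6
After char 10 ('M'=12): chars_in_quartet=3 acc=0x13B4C bytes_emitted=6
Padding '=': partial quartet acc=0x13B4C -> emit 4E D3; bytes_emitted=8

Answer: F2 9C D6 F5 FC 35 4E D3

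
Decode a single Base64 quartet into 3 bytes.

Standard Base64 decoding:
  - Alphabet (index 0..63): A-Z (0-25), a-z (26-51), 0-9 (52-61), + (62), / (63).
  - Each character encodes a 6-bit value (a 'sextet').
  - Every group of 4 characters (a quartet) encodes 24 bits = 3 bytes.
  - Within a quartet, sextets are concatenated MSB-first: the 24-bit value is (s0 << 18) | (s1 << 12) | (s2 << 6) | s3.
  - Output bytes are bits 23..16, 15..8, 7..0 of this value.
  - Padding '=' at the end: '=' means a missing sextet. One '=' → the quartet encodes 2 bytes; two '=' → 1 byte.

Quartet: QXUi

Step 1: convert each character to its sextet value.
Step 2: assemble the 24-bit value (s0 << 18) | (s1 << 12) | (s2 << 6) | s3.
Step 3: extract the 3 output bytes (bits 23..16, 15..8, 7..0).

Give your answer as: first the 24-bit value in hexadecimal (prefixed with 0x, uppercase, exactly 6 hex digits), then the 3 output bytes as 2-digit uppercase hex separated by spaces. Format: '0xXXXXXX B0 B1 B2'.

Answer: 0x417522 41 75 22

Derivation:
Sextets: Q=16, X=23, U=20, i=34
24-bit: (16<<18) | (23<<12) | (20<<6) | 34
      = 0x400000 | 0x017000 | 0x000500 | 0x000022
      = 0x417522
Bytes: (v>>16)&0xFF=41, (v>>8)&0xFF=75, v&0xFF=22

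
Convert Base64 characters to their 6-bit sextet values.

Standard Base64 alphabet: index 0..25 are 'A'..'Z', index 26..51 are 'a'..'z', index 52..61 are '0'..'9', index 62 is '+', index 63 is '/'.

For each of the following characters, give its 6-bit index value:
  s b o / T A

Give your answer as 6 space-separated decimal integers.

Answer: 44 27 40 63 19 0

Derivation:
's': a..z range, 26 + ord('s') − ord('a') = 44
'b': a..z range, 26 + ord('b') − ord('a') = 27
'o': a..z range, 26 + ord('o') − ord('a') = 40
'/': index 63
'T': A..Z range, ord('T') − ord('A') = 19
'A': A..Z range, ord('A') − ord('A') = 0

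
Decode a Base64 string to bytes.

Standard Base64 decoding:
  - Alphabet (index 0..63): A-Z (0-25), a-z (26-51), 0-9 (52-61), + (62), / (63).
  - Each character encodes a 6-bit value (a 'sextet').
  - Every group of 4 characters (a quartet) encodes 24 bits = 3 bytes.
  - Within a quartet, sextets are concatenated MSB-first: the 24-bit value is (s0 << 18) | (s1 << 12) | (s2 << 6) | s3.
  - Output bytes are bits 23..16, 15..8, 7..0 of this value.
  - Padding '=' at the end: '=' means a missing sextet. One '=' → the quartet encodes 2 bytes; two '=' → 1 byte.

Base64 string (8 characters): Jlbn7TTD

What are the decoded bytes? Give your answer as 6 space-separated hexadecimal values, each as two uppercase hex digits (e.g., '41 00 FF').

After char 0 ('J'=9): chars_in_quartet=1 acc=0x9 bytes_emitted=0
After char 1 ('l'=37): chars_in_quartet=2 acc=0x265 bytes_emitted=0
After char 2 ('b'=27): chars_in_quartet=3 acc=0x995B bytes_emitted=0
After char 3 ('n'=39): chars_in_quartet=4 acc=0x2656E7 -> emit 26 56 E7, reset; bytes_emitted=3
After char 4 ('7'=59): chars_in_quartet=1 acc=0x3B bytes_emitted=3
After char 5 ('T'=19): chars_in_quartet=2 acc=0xED3 bytes_emitted=3
After char 6 ('T'=19): chars_in_quartet=3 acc=0x3B4D3 bytes_emitted=3
After char 7 ('D'=3): chars_in_quartet=4 acc=0xED34C3 -> emit ED 34 C3, reset; bytes_emitted=6

Answer: 26 56 E7 ED 34 C3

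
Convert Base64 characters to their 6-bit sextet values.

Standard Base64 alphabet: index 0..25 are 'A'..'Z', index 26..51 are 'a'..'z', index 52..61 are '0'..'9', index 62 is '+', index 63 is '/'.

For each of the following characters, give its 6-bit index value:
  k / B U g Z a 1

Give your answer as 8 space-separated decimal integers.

'k': a..z range, 26 + ord('k') − ord('a') = 36
'/': index 63
'B': A..Z range, ord('B') − ord('A') = 1
'U': A..Z range, ord('U') − ord('A') = 20
'g': a..z range, 26 + ord('g') − ord('a') = 32
'Z': A..Z range, ord('Z') − ord('A') = 25
'a': a..z range, 26 + ord('a') − ord('a') = 26
'1': 0..9 range, 52 + ord('1') − ord('0') = 53

Answer: 36 63 1 20 32 25 26 53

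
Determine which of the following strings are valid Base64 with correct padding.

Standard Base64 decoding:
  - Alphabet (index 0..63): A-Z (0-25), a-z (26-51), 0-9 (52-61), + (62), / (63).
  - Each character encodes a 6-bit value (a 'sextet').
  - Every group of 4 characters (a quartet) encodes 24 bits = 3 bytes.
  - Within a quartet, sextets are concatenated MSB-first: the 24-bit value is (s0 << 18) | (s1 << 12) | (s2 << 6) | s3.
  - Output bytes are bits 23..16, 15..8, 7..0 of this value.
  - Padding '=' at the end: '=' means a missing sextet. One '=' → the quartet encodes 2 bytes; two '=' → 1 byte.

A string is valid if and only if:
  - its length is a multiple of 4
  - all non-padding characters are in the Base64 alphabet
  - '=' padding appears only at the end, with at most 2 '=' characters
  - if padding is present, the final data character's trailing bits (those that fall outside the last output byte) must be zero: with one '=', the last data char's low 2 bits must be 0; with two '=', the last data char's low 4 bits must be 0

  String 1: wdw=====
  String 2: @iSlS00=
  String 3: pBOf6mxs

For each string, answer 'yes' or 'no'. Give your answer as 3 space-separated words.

String 1: 'wdw=====' → invalid (5 pad chars (max 2))
String 2: '@iSlS00=' → invalid (bad char(s): ['@'])
String 3: 'pBOf6mxs' → valid

Answer: no no yes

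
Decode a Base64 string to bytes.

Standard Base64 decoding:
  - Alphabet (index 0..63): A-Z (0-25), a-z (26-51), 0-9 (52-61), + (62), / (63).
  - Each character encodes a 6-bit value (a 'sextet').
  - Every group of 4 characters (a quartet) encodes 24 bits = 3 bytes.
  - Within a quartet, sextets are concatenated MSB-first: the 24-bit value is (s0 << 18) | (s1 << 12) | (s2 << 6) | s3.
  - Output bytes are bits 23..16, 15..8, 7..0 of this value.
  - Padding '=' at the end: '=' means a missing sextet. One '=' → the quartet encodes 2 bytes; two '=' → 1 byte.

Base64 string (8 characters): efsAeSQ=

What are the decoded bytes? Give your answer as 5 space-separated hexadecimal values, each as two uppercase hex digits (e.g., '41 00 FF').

Answer: 79 FB 00 79 24

Derivation:
After char 0 ('e'=30): chars_in_quartet=1 acc=0x1E bytes_emitted=0
After char 1 ('f'=31): chars_in_quartet=2 acc=0x79F bytes_emitted=0
After char 2 ('s'=44): chars_in_quartet=3 acc=0x1E7EC bytes_emitted=0
After char 3 ('A'=0): chars_in_quartet=4 acc=0x79FB00 -> emit 79 FB 00, reset; bytes_emitted=3
After char 4 ('e'=30): chars_in_quartet=1 acc=0x1E bytes_emitted=3
After char 5 ('S'=18): chars_in_quartet=2 acc=0x792 bytes_emitted=3
After char 6 ('Q'=16): chars_in_quartet=3 acc=0x1E490 bytes_emitted=3
Padding '=': partial quartet acc=0x1E490 -> emit 79 24; bytes_emitted=5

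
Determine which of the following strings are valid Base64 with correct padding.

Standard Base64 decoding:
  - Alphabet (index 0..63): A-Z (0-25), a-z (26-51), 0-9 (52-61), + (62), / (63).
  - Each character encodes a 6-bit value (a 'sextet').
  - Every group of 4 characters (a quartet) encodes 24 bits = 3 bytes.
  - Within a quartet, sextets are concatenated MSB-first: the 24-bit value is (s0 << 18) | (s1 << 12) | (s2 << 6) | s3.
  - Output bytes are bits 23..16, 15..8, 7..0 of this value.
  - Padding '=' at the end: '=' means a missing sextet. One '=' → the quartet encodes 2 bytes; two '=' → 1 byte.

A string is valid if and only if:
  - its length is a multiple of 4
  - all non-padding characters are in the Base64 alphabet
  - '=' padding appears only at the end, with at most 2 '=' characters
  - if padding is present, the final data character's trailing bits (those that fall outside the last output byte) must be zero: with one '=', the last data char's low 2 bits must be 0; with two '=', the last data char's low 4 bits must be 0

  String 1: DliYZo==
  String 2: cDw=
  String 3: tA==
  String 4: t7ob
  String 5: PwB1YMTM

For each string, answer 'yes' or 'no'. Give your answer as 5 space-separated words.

String 1: 'DliYZo==' → invalid (bad trailing bits)
String 2: 'cDw=' → valid
String 3: 'tA==' → valid
String 4: 't7ob' → valid
String 5: 'PwB1YMTM' → valid

Answer: no yes yes yes yes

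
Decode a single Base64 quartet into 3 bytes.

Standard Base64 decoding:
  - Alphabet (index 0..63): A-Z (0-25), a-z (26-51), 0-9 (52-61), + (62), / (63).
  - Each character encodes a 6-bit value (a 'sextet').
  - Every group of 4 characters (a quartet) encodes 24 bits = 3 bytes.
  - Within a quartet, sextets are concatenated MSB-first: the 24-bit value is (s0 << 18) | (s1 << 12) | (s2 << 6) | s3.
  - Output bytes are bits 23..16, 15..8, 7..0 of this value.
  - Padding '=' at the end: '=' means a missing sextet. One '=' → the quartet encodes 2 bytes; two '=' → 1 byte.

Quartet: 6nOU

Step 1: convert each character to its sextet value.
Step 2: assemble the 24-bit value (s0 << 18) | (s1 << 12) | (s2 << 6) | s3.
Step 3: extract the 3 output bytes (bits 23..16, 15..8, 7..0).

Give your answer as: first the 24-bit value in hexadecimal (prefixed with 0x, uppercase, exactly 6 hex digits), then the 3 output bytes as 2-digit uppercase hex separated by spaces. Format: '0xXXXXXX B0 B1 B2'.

Answer: 0xEA7394 EA 73 94

Derivation:
Sextets: 6=58, n=39, O=14, U=20
24-bit: (58<<18) | (39<<12) | (14<<6) | 20
      = 0xE80000 | 0x027000 | 0x000380 | 0x000014
      = 0xEA7394
Bytes: (v>>16)&0xFF=EA, (v>>8)&0xFF=73, v&0xFF=94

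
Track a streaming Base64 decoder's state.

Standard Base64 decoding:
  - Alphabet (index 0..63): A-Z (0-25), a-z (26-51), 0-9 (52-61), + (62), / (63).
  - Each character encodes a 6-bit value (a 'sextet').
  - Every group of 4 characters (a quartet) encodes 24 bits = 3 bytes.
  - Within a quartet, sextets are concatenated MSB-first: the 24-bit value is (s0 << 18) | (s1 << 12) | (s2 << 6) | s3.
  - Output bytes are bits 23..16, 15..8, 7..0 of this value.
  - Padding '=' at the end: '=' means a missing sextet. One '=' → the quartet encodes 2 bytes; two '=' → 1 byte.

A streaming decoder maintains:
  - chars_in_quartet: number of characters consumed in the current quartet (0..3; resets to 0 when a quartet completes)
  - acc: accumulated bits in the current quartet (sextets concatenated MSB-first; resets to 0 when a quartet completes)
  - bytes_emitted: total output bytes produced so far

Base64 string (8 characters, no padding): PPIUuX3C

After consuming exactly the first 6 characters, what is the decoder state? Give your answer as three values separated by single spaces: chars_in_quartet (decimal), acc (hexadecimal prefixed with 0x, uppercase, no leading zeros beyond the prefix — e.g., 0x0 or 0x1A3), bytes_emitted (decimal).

Answer: 2 0xB97 3

Derivation:
After char 0 ('P'=15): chars_in_quartet=1 acc=0xF bytes_emitted=0
After char 1 ('P'=15): chars_in_quartet=2 acc=0x3CF bytes_emitted=0
After char 2 ('I'=8): chars_in_quartet=3 acc=0xF3C8 bytes_emitted=0
After char 3 ('U'=20): chars_in_quartet=4 acc=0x3CF214 -> emit 3C F2 14, reset; bytes_emitted=3
After char 4 ('u'=46): chars_in_quartet=1 acc=0x2E bytes_emitted=3
After char 5 ('X'=23): chars_in_quartet=2 acc=0xB97 bytes_emitted=3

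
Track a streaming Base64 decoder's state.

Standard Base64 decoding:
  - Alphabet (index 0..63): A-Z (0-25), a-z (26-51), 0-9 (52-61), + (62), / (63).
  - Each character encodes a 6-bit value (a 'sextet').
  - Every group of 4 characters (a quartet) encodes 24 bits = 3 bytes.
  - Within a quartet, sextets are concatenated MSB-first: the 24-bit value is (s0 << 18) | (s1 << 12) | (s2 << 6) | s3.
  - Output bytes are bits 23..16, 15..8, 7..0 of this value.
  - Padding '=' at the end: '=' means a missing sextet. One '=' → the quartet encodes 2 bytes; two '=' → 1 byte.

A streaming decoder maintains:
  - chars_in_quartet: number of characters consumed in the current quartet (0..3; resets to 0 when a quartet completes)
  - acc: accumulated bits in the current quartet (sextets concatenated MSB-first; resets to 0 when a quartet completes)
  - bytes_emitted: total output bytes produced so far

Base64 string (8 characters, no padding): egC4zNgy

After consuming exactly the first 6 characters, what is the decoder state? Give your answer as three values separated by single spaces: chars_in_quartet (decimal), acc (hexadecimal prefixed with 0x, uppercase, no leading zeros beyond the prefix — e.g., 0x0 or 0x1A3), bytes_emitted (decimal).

After char 0 ('e'=30): chars_in_quartet=1 acc=0x1E bytes_emitted=0
After char 1 ('g'=32): chars_in_quartet=2 acc=0x7A0 bytes_emitted=0
After char 2 ('C'=2): chars_in_quartet=3 acc=0x1E802 bytes_emitted=0
After char 3 ('4'=56): chars_in_quartet=4 acc=0x7A00B8 -> emit 7A 00 B8, reset; bytes_emitted=3
After char 4 ('z'=51): chars_in_quartet=1 acc=0x33 bytes_emitted=3
After char 5 ('N'=13): chars_in_quartet=2 acc=0xCCD bytes_emitted=3

Answer: 2 0xCCD 3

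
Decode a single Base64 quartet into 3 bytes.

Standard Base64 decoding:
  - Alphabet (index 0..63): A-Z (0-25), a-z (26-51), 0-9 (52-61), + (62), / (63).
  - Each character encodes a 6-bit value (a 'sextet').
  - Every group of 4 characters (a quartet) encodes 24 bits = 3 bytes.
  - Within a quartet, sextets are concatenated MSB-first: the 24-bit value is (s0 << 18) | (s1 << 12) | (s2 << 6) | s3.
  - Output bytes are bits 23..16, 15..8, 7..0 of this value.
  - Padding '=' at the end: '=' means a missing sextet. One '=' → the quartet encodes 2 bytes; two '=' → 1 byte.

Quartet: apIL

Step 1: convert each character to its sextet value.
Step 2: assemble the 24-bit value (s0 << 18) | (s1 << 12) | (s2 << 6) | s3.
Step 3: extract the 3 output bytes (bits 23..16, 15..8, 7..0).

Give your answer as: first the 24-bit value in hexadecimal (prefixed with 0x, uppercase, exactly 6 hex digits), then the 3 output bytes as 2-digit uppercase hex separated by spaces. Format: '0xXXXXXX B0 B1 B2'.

Sextets: a=26, p=41, I=8, L=11
24-bit: (26<<18) | (41<<12) | (8<<6) | 11
      = 0x680000 | 0x029000 | 0x000200 | 0x00000B
      = 0x6A920B
Bytes: (v>>16)&0xFF=6A, (v>>8)&0xFF=92, v&0xFF=0B

Answer: 0x6A920B 6A 92 0B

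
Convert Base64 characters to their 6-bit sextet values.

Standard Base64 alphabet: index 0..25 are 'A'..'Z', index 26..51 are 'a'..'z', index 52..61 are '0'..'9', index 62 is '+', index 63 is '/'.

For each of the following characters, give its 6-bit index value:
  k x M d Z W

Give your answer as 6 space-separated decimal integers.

'k': a..z range, 26 + ord('k') − ord('a') = 36
'x': a..z range, 26 + ord('x') − ord('a') = 49
'M': A..Z range, ord('M') − ord('A') = 12
'd': a..z range, 26 + ord('d') − ord('a') = 29
'Z': A..Z range, ord('Z') − ord('A') = 25
'W': A..Z range, ord('W') − ord('A') = 22

Answer: 36 49 12 29 25 22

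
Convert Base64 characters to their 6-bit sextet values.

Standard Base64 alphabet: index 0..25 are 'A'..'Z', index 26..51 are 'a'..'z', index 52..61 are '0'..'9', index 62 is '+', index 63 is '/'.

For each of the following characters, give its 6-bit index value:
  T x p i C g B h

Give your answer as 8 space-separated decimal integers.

'T': A..Z range, ord('T') − ord('A') = 19
'x': a..z range, 26 + ord('x') − ord('a') = 49
'p': a..z range, 26 + ord('p') − ord('a') = 41
'i': a..z range, 26 + ord('i') − ord('a') = 34
'C': A..Z range, ord('C') − ord('A') = 2
'g': a..z range, 26 + ord('g') − ord('a') = 32
'B': A..Z range, ord('B') − ord('A') = 1
'h': a..z range, 26 + ord('h') − ord('a') = 33

Answer: 19 49 41 34 2 32 1 33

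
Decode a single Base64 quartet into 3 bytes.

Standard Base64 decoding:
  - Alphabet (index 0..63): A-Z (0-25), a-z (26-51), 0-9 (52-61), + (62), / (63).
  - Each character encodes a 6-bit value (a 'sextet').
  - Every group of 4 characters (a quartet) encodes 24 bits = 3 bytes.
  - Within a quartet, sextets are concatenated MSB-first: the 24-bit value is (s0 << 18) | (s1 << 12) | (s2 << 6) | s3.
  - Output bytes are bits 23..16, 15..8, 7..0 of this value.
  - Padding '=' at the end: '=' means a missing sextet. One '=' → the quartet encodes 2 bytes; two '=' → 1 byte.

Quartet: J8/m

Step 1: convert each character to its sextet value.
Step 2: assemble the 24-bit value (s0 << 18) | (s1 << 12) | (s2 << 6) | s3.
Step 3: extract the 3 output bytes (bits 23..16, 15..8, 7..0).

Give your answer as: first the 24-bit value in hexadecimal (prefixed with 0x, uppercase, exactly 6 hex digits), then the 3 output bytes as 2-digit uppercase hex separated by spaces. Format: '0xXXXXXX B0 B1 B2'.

Answer: 0x27CFE6 27 CF E6

Derivation:
Sextets: J=9, 8=60, /=63, m=38
24-bit: (9<<18) | (60<<12) | (63<<6) | 38
      = 0x240000 | 0x03C000 | 0x000FC0 | 0x000026
      = 0x27CFE6
Bytes: (v>>16)&0xFF=27, (v>>8)&0xFF=CF, v&0xFF=E6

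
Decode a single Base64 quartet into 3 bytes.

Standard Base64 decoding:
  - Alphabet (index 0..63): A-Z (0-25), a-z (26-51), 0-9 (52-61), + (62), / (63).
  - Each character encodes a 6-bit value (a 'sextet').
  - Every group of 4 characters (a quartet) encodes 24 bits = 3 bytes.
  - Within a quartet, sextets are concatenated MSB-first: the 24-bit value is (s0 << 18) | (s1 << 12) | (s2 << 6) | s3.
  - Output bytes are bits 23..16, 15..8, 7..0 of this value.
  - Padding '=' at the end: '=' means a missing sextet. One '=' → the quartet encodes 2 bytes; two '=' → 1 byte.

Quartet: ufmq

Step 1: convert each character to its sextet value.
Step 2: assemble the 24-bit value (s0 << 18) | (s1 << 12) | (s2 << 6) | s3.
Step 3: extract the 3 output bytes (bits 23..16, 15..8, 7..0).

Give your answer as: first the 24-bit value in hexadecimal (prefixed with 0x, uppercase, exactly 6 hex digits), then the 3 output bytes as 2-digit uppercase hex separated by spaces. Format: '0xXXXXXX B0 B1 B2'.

Answer: 0xB9F9AA B9 F9 AA

Derivation:
Sextets: u=46, f=31, m=38, q=42
24-bit: (46<<18) | (31<<12) | (38<<6) | 42
      = 0xB80000 | 0x01F000 | 0x000980 | 0x00002A
      = 0xB9F9AA
Bytes: (v>>16)&0xFF=B9, (v>>8)&0xFF=F9, v&0xFF=AA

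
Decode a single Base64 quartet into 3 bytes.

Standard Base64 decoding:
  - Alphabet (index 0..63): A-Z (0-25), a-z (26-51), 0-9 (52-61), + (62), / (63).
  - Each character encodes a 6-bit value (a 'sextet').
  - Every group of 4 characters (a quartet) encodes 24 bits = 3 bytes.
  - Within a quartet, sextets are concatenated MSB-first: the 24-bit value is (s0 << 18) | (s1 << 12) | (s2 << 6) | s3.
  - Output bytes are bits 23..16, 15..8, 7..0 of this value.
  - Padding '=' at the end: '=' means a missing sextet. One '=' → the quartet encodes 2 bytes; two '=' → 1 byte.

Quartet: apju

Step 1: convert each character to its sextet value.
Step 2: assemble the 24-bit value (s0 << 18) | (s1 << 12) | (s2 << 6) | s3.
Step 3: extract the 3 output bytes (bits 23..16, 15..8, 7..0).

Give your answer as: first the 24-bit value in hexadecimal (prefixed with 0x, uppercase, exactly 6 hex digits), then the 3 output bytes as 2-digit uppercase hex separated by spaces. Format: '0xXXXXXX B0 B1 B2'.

Sextets: a=26, p=41, j=35, u=46
24-bit: (26<<18) | (41<<12) | (35<<6) | 46
      = 0x680000 | 0x029000 | 0x0008C0 | 0x00002E
      = 0x6A98EE
Bytes: (v>>16)&0xFF=6A, (v>>8)&0xFF=98, v&0xFF=EE

Answer: 0x6A98EE 6A 98 EE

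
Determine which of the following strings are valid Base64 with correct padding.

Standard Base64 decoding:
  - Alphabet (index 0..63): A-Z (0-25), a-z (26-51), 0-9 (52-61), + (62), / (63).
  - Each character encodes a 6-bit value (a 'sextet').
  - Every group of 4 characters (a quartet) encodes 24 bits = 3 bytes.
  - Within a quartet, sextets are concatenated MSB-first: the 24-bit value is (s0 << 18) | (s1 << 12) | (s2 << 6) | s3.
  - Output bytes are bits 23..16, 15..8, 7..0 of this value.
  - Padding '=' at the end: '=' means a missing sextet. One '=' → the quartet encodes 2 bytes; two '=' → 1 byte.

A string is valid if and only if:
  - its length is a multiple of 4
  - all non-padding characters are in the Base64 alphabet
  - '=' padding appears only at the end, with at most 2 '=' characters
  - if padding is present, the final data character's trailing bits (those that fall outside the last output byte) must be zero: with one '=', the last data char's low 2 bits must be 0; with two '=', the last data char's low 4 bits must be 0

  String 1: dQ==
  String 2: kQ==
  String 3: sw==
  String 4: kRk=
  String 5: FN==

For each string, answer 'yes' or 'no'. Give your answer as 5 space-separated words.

String 1: 'dQ==' → valid
String 2: 'kQ==' → valid
String 3: 'sw==' → valid
String 4: 'kRk=' → valid
String 5: 'FN==' → invalid (bad trailing bits)

Answer: yes yes yes yes no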